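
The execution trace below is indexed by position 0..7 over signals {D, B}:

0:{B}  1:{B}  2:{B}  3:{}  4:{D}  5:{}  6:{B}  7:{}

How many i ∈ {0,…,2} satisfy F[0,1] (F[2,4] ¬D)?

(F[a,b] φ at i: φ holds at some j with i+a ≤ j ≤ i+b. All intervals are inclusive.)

Evaluate at each i in [0,2]:
  i=0: ✓ (witness j=0)
  i=1: ✓ (witness j=1)
  i=2: ✓ (witness j=2)
Positions where it holds: {0, 1, 2} → 3.

3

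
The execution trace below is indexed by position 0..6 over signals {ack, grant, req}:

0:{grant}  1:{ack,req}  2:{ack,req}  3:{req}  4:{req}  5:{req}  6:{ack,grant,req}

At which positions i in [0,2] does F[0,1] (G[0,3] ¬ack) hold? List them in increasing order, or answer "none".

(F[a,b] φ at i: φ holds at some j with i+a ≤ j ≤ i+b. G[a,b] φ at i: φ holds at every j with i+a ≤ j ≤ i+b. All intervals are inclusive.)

Evaluate at each i in [0,2]:
  i=0: ✗ (none in [0,1])
  i=1: ✗ (none in [1,2])
  i=2: ✗ (none in [2,3])

none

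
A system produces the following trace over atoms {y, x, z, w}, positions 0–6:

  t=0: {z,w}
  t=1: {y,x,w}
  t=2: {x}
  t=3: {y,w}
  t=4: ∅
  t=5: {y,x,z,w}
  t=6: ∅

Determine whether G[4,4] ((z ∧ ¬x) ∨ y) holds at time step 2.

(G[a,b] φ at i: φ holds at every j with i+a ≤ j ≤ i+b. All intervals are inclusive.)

Check ((z ∧ ¬x) ∨ y) at every j in [6,6]:
  j=6: false
Fails at j=6 → formula fails.

False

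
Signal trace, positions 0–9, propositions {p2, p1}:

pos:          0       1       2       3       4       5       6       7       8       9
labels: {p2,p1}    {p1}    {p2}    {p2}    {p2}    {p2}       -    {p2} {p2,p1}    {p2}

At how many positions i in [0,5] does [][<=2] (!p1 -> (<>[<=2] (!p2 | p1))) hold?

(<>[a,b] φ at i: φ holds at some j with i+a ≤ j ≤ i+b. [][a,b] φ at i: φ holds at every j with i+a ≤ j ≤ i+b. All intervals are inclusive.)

Evaluate at each i in [0,5]:
  i=0: ✗ (fails at j=2)
  i=1: ✗ (fails at j=2)
  i=2: ✗ (fails at j=2)
  i=3: ✗ (fails at j=3)
  i=4: ✓ (all of [4,6])
  i=5: ✓ (all of [5,7])
Positions where it holds: {4, 5} → 2.

2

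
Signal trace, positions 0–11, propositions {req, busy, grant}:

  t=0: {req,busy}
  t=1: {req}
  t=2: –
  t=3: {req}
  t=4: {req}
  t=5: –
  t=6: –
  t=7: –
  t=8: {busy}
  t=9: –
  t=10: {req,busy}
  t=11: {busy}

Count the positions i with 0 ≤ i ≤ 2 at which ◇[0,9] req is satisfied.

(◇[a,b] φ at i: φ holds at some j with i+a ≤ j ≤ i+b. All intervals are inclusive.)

3

Evaluate at each i in [0,2]:
  i=0: ✓ (witness j=0)
  i=1: ✓ (witness j=1)
  i=2: ✓ (witness j=3)
Positions where it holds: {0, 1, 2} → 3.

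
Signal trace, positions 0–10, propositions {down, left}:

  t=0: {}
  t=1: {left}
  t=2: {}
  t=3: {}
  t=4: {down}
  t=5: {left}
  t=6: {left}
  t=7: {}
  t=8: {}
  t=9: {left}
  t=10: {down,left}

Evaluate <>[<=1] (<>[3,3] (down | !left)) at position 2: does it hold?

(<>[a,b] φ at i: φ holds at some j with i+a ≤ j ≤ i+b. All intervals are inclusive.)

False

Check <>[3,3] (down | !left) at each j in [2,3]:
  j=2: fails (none in [5,5])
  j=3: fails (none in [6,6])
No position in the window satisfies it → formula fails.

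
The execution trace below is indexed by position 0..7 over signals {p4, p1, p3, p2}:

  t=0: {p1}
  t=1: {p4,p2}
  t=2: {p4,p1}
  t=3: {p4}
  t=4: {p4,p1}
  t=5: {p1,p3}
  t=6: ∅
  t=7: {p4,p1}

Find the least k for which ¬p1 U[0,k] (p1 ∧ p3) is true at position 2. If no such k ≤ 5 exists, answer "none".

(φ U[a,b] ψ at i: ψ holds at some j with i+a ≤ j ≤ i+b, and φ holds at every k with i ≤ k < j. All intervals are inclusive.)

Need earliest j ≥ 2 with (p1 ∧ p3), and ¬p1 at every k in [2,j-1].
  j=2: rhs fails.
  j=3: rhs fails.
  j=4: rhs fails.
  j=5: rhs holds but lhs fails at k=2.
  j=6: rhs fails.
  j=7: rhs fails.
No witness within the range → none.

none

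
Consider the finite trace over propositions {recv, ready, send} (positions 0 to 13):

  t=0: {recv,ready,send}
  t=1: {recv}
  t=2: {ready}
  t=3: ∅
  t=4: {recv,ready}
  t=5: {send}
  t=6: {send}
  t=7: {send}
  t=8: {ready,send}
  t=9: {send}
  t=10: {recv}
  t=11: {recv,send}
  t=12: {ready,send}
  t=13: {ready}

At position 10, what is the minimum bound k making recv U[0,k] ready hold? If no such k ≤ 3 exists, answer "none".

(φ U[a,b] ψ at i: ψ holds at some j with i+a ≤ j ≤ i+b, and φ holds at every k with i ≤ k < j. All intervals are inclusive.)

2

Need earliest j ≥ 10 with ready, and recv at every k in [10,j-1].
  j=10: rhs fails.
  j=11: rhs fails.
  j=12: rhs holds; lhs holds on [10,11]. k = 2.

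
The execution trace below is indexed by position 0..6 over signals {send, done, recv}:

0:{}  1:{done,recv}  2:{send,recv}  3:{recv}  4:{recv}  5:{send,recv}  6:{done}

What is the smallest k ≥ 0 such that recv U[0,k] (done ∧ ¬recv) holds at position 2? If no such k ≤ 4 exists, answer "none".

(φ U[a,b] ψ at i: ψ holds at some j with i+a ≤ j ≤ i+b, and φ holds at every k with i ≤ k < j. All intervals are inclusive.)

4

Need earliest j ≥ 2 with (done ∧ ¬recv), and recv at every k in [2,j-1].
  j=2: rhs fails.
  j=3: rhs fails.
  j=4: rhs fails.
  j=5: rhs fails.
  j=6: rhs holds; lhs holds on [2,5]. k = 4.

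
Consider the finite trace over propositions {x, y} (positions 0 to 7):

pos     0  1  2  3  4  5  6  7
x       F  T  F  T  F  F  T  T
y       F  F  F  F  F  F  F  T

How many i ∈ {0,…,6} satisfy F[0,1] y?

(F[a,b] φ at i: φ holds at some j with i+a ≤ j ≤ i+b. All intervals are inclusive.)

Evaluate at each i in [0,6]:
  i=0: ✗ (none in [0,1])
  i=1: ✗ (none in [1,2])
  i=2: ✗ (none in [2,3])
  i=3: ✗ (none in [3,4])
  i=4: ✗ (none in [4,5])
  i=5: ✗ (none in [5,6])
  i=6: ✓ (witness j=7)
Positions where it holds: {6} → 1.

1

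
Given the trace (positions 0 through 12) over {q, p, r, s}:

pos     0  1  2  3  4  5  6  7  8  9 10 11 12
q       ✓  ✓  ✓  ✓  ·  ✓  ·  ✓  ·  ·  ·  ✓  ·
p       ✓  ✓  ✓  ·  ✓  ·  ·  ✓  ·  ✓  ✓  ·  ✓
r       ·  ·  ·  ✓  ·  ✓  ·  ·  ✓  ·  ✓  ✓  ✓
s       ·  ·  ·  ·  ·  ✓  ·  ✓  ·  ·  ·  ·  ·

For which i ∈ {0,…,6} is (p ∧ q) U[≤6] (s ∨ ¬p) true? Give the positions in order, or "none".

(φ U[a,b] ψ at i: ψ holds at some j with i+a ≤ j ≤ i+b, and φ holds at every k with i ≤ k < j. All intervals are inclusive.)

Evaluate at each i in [0,6]:
  i=0: ✓ (rhs at j=3; lhs holds on [0,2])
  i=1: ✓ (rhs at j=3; lhs holds on [1,2])
  i=2: ✓ (rhs at j=3; lhs holds on [2,2])
  i=3: ✓ (rhs at j=3)
  i=4: ✗ (lhs fails at k=4 before rhs at j=5)
  i=5: ✓ (rhs at j=5)
  i=6: ✓ (rhs at j=6)

0, 1, 2, 3, 5, 6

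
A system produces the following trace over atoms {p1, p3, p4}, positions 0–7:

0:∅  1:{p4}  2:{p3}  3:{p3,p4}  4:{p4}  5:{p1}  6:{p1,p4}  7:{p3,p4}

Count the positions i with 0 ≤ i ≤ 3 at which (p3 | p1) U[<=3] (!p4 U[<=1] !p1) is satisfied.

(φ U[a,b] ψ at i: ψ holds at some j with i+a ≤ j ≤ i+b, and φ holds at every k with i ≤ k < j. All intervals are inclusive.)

Evaluate at each i in [0,3]:
  i=0: ✓ (rhs at j=0)
  i=1: ✓ (rhs at j=1)
  i=2: ✓ (rhs at j=2)
  i=3: ✓ (rhs at j=3)
Positions where it holds: {0, 1, 2, 3} → 4.

4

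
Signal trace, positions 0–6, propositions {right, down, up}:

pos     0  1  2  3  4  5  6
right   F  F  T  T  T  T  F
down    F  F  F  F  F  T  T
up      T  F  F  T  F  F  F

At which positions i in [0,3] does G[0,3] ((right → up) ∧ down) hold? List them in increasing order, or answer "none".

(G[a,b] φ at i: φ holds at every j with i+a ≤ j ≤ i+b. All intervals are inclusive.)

Evaluate at each i in [0,3]:
  i=0: ✗ (fails at j=0)
  i=1: ✗ (fails at j=1)
  i=2: ✗ (fails at j=2)
  i=3: ✗ (fails at j=3)

none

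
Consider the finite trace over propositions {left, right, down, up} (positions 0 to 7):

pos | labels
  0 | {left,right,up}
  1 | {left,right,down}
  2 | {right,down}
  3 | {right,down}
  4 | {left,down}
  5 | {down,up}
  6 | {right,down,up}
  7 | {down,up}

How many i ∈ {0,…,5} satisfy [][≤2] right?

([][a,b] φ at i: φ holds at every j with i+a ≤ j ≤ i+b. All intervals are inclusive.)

Evaluate at each i in [0,5]:
  i=0: ✓ (all of [0,2])
  i=1: ✓ (all of [1,3])
  i=2: ✗ (fails at j=4)
  i=3: ✗ (fails at j=4)
  i=4: ✗ (fails at j=4)
  i=5: ✗ (fails at j=5)
Positions where it holds: {0, 1} → 2.

2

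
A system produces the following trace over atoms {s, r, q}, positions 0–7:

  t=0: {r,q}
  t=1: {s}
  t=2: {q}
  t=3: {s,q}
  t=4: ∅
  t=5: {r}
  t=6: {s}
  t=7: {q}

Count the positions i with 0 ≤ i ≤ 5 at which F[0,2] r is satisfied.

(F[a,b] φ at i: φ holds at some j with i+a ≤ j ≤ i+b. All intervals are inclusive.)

4

Evaluate at each i in [0,5]:
  i=0: ✓ (witness j=0)
  i=1: ✗ (none in [1,3])
  i=2: ✗ (none in [2,4])
  i=3: ✓ (witness j=5)
  i=4: ✓ (witness j=5)
  i=5: ✓ (witness j=5)
Positions where it holds: {0, 3, 4, 5} → 4.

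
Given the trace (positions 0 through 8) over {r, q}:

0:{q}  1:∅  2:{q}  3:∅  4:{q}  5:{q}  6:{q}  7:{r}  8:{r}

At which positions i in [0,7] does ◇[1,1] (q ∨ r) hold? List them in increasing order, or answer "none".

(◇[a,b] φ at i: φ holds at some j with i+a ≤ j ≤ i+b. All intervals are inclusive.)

1, 3, 4, 5, 6, 7

Evaluate at each i in [0,7]:
  i=0: ✗ (none in [1,1])
  i=1: ✓ (witness j=2)
  i=2: ✗ (none in [3,3])
  i=3: ✓ (witness j=4)
  i=4: ✓ (witness j=5)
  i=5: ✓ (witness j=6)
  i=6: ✓ (witness j=7)
  i=7: ✓ (witness j=8)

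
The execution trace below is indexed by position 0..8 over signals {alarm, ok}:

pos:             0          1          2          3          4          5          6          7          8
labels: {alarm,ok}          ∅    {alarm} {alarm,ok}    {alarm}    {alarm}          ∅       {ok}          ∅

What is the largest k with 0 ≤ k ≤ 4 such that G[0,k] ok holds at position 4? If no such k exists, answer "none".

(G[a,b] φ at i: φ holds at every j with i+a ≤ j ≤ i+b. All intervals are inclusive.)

ok must hold from j=4 onward; find where it first fails.
  j=4: fails → no k works.

none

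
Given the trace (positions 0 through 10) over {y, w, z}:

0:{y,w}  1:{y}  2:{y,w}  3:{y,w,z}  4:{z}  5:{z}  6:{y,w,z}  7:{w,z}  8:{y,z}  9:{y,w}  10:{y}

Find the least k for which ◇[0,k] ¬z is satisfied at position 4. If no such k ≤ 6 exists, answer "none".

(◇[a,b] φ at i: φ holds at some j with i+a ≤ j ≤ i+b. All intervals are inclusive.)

Scan j = 4,5,… for ¬z:
  j=4: fails
  j=5: fails
  j=6: fails
  j=7: fails
  j=8: fails
  j=9: holds
First hit at j=9, so smallest k = 9-4 = 5.

5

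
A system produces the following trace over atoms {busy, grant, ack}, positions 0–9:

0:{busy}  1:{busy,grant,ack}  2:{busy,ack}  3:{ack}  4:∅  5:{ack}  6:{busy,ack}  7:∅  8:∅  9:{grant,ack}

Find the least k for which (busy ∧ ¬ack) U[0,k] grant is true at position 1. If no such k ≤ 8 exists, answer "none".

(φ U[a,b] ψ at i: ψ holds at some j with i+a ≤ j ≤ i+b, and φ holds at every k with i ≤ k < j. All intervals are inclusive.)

0

Need earliest j ≥ 1 with grant, and (busy ∧ ¬ack) at every k in [1,j-1].
  j=1: rhs holds (empty prefix). k = 0.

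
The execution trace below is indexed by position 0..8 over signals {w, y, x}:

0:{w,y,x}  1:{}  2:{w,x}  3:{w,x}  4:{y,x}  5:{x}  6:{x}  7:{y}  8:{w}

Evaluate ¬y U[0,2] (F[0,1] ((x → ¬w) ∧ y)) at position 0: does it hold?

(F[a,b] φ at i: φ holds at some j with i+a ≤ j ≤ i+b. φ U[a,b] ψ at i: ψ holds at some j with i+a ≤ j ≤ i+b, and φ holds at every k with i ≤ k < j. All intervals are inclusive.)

Need some j in [0,2] with F[0,1] ((x → ¬w) ∧ y), and ¬y at every k in [0,j-1].
  j=0: F[0,1] ((x → ¬w) ∧ y) — fails (none in [0,1]).
  j=1: F[0,1] ((x → ¬w) ∧ y) — fails (none in [1,2]).
  j=2: F[0,1] ((x → ¬w) ∧ y) — fails (none in [2,3]).
No j in the window works → until fails.

No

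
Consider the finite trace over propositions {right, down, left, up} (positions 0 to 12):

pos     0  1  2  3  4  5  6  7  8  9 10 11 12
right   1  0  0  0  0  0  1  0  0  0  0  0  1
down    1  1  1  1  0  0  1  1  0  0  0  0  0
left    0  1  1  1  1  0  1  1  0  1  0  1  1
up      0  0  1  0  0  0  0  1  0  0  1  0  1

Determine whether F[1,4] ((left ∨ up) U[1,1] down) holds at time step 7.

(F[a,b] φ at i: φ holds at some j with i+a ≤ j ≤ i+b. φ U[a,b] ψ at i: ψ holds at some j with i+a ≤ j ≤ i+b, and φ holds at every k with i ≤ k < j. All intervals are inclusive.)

No

Check ((left ∨ up) U[1,1] down) at each j in [8,11]:
  j=8: fails
  j=9: fails
  j=10: fails
  j=11: fails
No position in the window satisfies it → formula fails.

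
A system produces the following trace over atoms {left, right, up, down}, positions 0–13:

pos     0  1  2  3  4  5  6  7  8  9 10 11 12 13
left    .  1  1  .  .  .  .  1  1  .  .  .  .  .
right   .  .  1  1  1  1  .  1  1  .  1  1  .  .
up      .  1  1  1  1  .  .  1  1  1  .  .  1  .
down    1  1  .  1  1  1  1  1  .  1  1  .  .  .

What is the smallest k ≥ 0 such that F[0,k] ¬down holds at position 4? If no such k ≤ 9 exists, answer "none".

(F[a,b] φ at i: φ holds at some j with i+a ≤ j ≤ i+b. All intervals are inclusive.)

4

Scan j = 4,5,… for ¬down:
  j=4: fails
  j=5: fails
  j=6: fails
  j=7: fails
  j=8: holds
First hit at j=8, so smallest k = 8-4 = 4.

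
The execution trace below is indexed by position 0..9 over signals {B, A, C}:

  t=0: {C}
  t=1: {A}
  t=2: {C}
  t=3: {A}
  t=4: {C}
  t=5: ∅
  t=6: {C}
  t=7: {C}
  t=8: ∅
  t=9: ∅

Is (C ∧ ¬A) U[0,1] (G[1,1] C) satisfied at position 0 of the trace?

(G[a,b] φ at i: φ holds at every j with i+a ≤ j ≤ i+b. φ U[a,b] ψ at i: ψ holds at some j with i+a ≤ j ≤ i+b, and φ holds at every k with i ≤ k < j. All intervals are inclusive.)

Need some j in [0,1] with G[1,1] C, and (C ∧ ¬A) at every k in [0,j-1].
  j=0: G[1,1] C — fails at 1.
  j=1: G[1,1] C holds; (C ∧ ¬A) holds at every k in [0,0] → satisfied.

Holds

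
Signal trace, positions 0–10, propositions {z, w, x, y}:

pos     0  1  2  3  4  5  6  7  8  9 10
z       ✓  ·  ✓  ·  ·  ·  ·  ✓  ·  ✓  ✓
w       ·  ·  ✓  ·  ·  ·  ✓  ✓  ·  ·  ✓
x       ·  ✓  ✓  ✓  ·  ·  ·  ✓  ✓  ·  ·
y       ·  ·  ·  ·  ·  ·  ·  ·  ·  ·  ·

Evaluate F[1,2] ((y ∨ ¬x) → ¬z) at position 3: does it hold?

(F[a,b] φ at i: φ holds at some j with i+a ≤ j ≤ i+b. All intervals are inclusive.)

Holds

Check ((y ∨ ¬x) → ¬z) at each j in [4,5]:
  j=4: true
  j=5: true
Found at j=4 → formula holds.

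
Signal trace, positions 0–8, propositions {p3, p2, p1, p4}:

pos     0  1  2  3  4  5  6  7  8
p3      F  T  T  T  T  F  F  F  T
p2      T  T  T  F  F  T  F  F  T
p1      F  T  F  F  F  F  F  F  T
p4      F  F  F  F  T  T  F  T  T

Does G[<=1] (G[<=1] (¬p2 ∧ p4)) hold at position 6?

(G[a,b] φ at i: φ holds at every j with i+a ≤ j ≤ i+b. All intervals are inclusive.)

No

Check G[<=1] (¬p2 ∧ p4) at every j in [6,7]:
  j=6: fails at 6
  j=7: fails at 8
Fails at j=6 → formula fails.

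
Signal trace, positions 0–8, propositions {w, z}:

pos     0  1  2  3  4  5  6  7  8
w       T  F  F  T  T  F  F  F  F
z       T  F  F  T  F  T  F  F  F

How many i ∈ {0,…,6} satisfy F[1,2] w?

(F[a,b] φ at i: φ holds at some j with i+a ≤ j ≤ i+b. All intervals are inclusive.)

Evaluate at each i in [0,6]:
  i=0: ✗ (none in [1,2])
  i=1: ✓ (witness j=3)
  i=2: ✓ (witness j=3)
  i=3: ✓ (witness j=4)
  i=4: ✗ (none in [5,6])
  i=5: ✗ (none in [6,7])
  i=6: ✗ (none in [7,8])
Positions where it holds: {1, 2, 3} → 3.

3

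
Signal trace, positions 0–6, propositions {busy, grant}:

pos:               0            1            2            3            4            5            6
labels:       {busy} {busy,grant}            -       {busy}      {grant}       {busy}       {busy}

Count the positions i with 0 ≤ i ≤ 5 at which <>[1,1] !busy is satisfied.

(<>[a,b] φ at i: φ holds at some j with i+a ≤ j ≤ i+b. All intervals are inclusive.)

2

Evaluate at each i in [0,5]:
  i=0: ✗ (none in [1,1])
  i=1: ✓ (witness j=2)
  i=2: ✗ (none in [3,3])
  i=3: ✓ (witness j=4)
  i=4: ✗ (none in [5,5])
  i=5: ✗ (none in [6,6])
Positions where it holds: {1, 3} → 2.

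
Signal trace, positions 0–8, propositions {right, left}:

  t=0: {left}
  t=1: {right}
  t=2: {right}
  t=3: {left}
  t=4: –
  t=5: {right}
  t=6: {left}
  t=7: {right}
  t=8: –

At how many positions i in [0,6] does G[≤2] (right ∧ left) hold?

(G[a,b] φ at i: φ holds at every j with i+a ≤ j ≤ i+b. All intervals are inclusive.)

0

Evaluate at each i in [0,6]:
  i=0: ✗ (fails at j=0)
  i=1: ✗ (fails at j=1)
  i=2: ✗ (fails at j=2)
  i=3: ✗ (fails at j=3)
  i=4: ✗ (fails at j=4)
  i=5: ✗ (fails at j=5)
  i=6: ✗ (fails at j=6)
Positions where it holds: {} → 0.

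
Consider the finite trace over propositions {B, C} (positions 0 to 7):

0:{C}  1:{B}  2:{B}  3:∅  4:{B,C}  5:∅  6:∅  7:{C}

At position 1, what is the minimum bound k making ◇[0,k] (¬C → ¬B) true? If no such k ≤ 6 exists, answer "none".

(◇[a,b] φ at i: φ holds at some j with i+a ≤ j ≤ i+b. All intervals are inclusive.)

Scan j = 1,2,… for (¬C → ¬B):
  j=1: fails
  j=2: fails
  j=3: holds
First hit at j=3, so smallest k = 3-1 = 2.

2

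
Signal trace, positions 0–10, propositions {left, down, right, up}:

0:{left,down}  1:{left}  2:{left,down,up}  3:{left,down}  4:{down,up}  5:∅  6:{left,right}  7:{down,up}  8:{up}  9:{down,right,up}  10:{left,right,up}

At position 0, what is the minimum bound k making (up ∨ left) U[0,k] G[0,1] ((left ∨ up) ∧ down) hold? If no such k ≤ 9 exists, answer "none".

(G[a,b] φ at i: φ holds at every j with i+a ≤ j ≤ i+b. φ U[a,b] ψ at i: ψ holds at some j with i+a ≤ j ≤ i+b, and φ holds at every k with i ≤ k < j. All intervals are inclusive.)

Need earliest j ≥ 0 with G[0,1] ((left ∨ up) ∧ down), and (up ∨ left) at every k in [0,j-1].
  j=0: rhs fails.
  j=1: rhs fails.
  j=2: rhs holds; lhs holds on [0,1]. k = 2.

2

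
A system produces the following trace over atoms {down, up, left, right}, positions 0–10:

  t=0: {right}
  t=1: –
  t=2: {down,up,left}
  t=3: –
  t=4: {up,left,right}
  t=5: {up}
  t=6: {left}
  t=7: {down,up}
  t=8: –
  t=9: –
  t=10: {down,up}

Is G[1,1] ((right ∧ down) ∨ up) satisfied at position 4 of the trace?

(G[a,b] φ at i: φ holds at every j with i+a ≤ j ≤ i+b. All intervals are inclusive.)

Check ((right ∧ down) ∨ up) at every j in [5,5]:
  j=5: true
All positions satisfy it → formula holds.

True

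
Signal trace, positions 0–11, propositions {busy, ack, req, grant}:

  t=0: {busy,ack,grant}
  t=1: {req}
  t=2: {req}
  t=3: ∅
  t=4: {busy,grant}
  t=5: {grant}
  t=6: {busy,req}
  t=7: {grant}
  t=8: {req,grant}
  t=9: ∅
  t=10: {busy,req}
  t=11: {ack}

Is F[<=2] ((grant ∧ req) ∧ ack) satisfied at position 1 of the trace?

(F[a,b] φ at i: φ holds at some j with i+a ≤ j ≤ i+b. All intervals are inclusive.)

No

Check ((grant ∧ req) ∧ ack) at each j in [1,3]:
  j=1: false
  j=2: false
  j=3: false
No position in the window satisfies it → formula fails.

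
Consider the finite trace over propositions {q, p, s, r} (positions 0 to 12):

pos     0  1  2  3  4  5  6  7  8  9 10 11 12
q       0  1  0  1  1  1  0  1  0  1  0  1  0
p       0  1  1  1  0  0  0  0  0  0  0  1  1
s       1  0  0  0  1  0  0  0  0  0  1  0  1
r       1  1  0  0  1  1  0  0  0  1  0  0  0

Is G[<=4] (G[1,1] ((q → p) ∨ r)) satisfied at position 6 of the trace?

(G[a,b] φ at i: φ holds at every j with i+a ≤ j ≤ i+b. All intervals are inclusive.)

Check G[1,1] ((q → p) ∨ r) at every j in [6,10]:
  j=6: fails at 7
  j=7: holds on [8,8]
  j=8: holds on [9,9]
  j=9: holds on [10,10]
  j=10: holds on [11,11]
Fails at j=6 → formula fails.

No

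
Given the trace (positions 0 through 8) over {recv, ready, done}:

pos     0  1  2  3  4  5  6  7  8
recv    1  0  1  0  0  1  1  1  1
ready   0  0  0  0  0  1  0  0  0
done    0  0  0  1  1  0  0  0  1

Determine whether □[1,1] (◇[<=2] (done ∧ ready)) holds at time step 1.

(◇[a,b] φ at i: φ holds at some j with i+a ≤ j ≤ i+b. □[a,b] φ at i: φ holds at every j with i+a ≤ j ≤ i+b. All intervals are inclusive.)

Check ◇[<=2] (done ∧ ready) at every j in [2,2]:
  j=2: fails (none in [2,4])
Fails at j=2 → formula fails.

No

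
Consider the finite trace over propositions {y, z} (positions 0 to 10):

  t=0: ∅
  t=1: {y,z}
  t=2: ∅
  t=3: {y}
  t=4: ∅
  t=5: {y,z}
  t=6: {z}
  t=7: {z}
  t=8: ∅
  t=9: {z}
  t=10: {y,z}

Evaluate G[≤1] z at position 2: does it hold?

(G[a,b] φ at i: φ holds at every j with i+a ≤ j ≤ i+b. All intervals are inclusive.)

Check z at every j in [2,3]:
  j=2: false
  j=3: false
Fails at j=2 → formula fails.

Does not hold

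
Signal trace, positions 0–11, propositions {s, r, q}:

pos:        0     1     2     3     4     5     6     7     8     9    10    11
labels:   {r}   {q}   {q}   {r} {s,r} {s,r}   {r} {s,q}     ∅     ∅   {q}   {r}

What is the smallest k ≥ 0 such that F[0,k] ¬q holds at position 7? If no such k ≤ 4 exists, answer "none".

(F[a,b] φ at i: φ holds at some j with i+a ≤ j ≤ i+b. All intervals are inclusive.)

Scan j = 7,8,… for ¬q:
  j=7: fails
  j=8: holds
First hit at j=8, so smallest k = 8-7 = 1.

1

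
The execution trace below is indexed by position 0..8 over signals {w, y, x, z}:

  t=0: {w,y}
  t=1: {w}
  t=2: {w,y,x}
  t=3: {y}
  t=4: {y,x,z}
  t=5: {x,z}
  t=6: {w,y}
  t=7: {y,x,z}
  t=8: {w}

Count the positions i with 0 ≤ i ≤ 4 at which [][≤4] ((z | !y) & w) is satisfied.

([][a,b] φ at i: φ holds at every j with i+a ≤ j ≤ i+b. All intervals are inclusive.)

0

Evaluate at each i in [0,4]:
  i=0: ✗ (fails at j=0)
  i=1: ✗ (fails at j=2)
  i=2: ✗ (fails at j=2)
  i=3: ✗ (fails at j=3)
  i=4: ✗ (fails at j=4)
Positions where it holds: {} → 0.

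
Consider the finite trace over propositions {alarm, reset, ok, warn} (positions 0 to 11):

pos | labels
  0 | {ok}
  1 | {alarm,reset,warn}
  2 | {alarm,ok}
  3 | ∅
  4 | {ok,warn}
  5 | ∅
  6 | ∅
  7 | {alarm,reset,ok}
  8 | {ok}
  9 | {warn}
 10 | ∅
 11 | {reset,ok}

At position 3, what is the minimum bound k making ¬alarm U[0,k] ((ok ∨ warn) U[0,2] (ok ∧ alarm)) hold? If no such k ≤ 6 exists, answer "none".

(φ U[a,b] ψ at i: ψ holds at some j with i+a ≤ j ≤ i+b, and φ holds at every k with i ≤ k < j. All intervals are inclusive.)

4

Need earliest j ≥ 3 with ((ok ∨ warn) U[0,2] (ok ∧ alarm)), and ¬alarm at every k in [3,j-1].
  j=3: rhs fails.
  j=4: rhs fails.
  j=5: rhs fails.
  j=6: rhs fails.
  j=7: rhs holds; lhs holds on [3,6]. k = 4.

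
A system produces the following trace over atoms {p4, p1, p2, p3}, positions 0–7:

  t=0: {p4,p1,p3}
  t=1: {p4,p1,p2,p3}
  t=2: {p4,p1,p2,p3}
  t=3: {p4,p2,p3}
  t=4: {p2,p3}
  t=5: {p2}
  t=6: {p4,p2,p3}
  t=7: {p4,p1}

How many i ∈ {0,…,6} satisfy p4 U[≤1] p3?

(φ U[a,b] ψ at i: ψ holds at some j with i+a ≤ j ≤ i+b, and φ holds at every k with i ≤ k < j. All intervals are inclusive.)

Evaluate at each i in [0,6]:
  i=0: ✓ (rhs at j=0)
  i=1: ✓ (rhs at j=1)
  i=2: ✓ (rhs at j=2)
  i=3: ✓ (rhs at j=3)
  i=4: ✓ (rhs at j=4)
  i=5: ✗ (lhs fails at k=5 before rhs at j=6)
  i=6: ✓ (rhs at j=6)
Positions where it holds: {0, 1, 2, 3, 4, 6} → 6.

6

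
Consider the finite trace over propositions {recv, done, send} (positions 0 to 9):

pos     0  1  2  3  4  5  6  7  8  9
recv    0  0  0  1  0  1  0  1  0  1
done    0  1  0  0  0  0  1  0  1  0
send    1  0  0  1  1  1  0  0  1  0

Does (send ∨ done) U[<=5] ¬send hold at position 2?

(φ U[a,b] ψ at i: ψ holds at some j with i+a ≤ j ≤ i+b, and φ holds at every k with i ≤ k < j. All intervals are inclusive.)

Need some j in [2,7] with ¬send, and (send ∨ done) at every k in [2,j-1].
  j=2: ¬send holds; no prefix to check → satisfied.

True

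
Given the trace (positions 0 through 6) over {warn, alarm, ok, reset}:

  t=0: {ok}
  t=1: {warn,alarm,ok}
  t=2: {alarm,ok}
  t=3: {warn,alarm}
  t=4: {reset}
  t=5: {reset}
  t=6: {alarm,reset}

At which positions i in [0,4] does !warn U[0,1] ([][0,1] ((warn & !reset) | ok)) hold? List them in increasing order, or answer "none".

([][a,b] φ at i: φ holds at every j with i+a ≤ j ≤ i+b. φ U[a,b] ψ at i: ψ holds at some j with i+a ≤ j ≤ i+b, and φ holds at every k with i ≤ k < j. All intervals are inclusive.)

0, 1, 2

Evaluate at each i in [0,4]:
  i=0: ✓ (rhs at j=0)
  i=1: ✓ (rhs at j=1)
  i=2: ✓ (rhs at j=2)
  i=3: ✗ (no rhs in [3,4])
  i=4: ✗ (no rhs in [4,5])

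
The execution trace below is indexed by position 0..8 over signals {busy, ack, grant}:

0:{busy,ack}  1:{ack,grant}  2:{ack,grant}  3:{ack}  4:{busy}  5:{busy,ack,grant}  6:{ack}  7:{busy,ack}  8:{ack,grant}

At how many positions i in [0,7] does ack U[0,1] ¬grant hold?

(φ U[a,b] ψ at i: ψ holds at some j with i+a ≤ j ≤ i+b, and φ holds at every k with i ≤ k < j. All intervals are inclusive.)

7

Evaluate at each i in [0,7]:
  i=0: ✓ (rhs at j=0)
  i=1: ✗ (no rhs in [1,2])
  i=2: ✓ (rhs at j=3; lhs holds on [2,2])
  i=3: ✓ (rhs at j=3)
  i=4: ✓ (rhs at j=4)
  i=5: ✓ (rhs at j=6; lhs holds on [5,5])
  i=6: ✓ (rhs at j=6)
  i=7: ✓ (rhs at j=7)
Positions where it holds: {0, 2, 3, 4, 5, 6, 7} → 7.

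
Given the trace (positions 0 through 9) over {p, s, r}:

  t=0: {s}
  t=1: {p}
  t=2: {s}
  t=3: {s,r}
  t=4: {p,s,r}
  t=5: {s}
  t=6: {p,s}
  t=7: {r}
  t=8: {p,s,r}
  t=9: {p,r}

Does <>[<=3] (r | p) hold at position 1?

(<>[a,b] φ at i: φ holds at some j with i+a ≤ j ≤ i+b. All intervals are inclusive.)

Check (r | p) at each j in [1,4]:
  j=1: true
  j=2: false
  j=3: true
  j=4: true
Found at j=1 → formula holds.

True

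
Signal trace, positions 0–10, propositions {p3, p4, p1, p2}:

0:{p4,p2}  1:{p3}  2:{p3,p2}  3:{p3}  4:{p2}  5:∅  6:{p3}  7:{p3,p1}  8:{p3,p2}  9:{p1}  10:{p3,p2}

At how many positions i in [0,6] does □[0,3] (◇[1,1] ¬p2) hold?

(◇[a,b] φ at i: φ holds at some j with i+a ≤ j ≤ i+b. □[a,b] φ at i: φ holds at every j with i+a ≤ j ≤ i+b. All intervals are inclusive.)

Evaluate at each i in [0,6]:
  i=0: ✗ (fails at j=1)
  i=1: ✗ (fails at j=1)
  i=2: ✗ (fails at j=3)
  i=3: ✗ (fails at j=3)
  i=4: ✗ (fails at j=7)
  i=5: ✗ (fails at j=7)
  i=6: ✗ (fails at j=7)
Positions where it holds: {} → 0.

0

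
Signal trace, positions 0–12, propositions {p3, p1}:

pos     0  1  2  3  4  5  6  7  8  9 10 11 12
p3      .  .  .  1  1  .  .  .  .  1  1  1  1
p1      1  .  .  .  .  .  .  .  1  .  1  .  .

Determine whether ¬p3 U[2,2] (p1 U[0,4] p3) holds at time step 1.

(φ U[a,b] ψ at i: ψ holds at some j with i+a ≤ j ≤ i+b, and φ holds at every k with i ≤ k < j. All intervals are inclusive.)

Holds

Need some j in [3,3] with (p1 U[0,4] p3), and ¬p3 at every k in [1,j-1].
  j=3: (p1 U[0,4] p3) holds; ¬p3 holds at every k in [1,2] → satisfied.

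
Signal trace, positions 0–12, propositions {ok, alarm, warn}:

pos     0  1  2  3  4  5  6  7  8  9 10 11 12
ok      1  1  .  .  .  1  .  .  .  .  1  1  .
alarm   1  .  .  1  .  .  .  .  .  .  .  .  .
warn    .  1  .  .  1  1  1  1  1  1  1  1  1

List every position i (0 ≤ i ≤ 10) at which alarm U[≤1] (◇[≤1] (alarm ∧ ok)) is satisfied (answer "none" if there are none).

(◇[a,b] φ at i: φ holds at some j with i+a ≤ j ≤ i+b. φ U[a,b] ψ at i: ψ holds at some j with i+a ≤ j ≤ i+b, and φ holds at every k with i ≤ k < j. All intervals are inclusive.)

0

Evaluate at each i in [0,10]:
  i=0: ✓ (rhs at j=0)
  i=1: ✗ (no rhs in [1,2])
  i=2: ✗ (no rhs in [2,3])
  i=3: ✗ (no rhs in [3,4])
  i=4: ✗ (no rhs in [4,5])
  i=5: ✗ (no rhs in [5,6])
  i=6: ✗ (no rhs in [6,7])
  i=7: ✗ (no rhs in [7,8])
  i=8: ✗ (no rhs in [8,9])
  i=9: ✗ (no rhs in [9,10])
  i=10: ✗ (no rhs in [10,11])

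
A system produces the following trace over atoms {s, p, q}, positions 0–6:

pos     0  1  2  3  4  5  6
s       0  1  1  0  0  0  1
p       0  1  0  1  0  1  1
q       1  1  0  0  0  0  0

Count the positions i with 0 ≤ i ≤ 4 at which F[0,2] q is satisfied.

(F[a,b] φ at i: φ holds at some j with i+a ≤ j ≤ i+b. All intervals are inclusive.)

Evaluate at each i in [0,4]:
  i=0: ✓ (witness j=0)
  i=1: ✓ (witness j=1)
  i=2: ✗ (none in [2,4])
  i=3: ✗ (none in [3,5])
  i=4: ✗ (none in [4,6])
Positions where it holds: {0, 1} → 2.

2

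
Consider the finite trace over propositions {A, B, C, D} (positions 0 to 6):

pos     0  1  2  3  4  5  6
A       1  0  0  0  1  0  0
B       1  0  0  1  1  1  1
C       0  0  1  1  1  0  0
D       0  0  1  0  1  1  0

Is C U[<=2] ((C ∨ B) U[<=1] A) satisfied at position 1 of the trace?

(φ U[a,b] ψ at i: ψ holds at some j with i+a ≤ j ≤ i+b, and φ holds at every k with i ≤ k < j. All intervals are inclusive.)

Need some j in [1,3] with ((C ∨ B) U[<=1] A), and C at every k in [1,j-1].
  j=1: ((C ∨ B) U[<=1] A) — fails.
  j=2: ((C ∨ B) U[<=1] A) — fails.
  j=3: ((C ∨ B) U[<=1] A) holds, but C fails at k=1 → not this j.
No j in the window works → until fails.

False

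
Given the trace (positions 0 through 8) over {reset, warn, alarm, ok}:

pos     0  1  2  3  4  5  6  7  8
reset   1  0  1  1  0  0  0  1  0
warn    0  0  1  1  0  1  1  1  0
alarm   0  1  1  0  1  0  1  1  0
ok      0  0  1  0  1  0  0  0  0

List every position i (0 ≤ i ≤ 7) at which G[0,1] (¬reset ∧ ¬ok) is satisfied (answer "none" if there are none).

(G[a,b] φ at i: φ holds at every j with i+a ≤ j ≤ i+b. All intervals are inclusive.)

5

Evaluate at each i in [0,7]:
  i=0: ✗ (fails at j=0)
  i=1: ✗ (fails at j=2)
  i=2: ✗ (fails at j=2)
  i=3: ✗ (fails at j=3)
  i=4: ✗ (fails at j=4)
  i=5: ✓ (all of [5,6])
  i=6: ✗ (fails at j=7)
  i=7: ✗ (fails at j=7)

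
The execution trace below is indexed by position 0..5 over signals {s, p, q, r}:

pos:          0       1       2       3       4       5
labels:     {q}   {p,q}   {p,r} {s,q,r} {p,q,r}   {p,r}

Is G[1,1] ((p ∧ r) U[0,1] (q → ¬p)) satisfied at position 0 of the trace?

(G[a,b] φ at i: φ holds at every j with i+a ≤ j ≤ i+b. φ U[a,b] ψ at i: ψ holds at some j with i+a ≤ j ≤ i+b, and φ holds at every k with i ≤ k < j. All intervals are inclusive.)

Check ((p ∧ r) U[0,1] (q → ¬p)) at every j in [1,1]:
  j=1: fails
Fails at j=1 → formula fails.

False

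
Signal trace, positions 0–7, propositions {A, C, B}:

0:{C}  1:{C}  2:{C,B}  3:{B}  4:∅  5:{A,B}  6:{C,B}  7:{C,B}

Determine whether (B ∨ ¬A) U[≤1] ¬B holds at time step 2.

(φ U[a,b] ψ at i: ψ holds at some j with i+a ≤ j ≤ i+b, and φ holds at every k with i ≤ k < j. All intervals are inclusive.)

Need some j in [2,3] with ¬B, and (B ∨ ¬A) at every k in [2,j-1].
  j=2: ¬B false.
  j=3: ¬B false.
No j in the window works → until fails.

False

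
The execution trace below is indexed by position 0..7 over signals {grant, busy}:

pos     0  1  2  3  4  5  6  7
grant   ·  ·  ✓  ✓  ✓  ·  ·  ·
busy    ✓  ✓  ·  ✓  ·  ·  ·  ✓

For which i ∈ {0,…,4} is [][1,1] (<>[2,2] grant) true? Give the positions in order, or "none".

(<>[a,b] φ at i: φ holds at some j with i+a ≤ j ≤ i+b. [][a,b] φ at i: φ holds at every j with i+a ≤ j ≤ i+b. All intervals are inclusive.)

0, 1

Evaluate at each i in [0,4]:
  i=0: ✓ (all of [1,1])
  i=1: ✓ (all of [2,2])
  i=2: ✗ (fails at j=3)
  i=3: ✗ (fails at j=4)
  i=4: ✗ (fails at j=5)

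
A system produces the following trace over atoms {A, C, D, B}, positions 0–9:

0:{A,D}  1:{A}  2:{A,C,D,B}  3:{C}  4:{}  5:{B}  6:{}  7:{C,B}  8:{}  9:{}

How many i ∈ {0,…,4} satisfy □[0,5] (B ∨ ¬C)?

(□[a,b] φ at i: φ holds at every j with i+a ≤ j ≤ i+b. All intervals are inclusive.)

Evaluate at each i in [0,4]:
  i=0: ✗ (fails at j=3)
  i=1: ✗ (fails at j=3)
  i=2: ✗ (fails at j=3)
  i=3: ✗ (fails at j=3)
  i=4: ✓ (all of [4,9])
Positions where it holds: {4} → 1.

1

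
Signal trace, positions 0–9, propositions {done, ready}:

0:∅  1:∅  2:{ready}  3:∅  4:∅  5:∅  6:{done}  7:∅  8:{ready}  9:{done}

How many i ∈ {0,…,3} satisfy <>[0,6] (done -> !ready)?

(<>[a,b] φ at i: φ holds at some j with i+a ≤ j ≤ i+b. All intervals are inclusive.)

Evaluate at each i in [0,3]:
  i=0: ✓ (witness j=0)
  i=1: ✓ (witness j=1)
  i=2: ✓ (witness j=2)
  i=3: ✓ (witness j=3)
Positions where it holds: {0, 1, 2, 3} → 4.

4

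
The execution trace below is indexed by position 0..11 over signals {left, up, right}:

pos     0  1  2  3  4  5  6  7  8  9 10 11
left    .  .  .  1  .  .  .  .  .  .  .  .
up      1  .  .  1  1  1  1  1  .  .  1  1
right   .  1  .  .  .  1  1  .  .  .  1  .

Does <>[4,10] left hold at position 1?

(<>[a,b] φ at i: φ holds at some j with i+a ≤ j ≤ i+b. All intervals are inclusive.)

No

Check left at each j in [5,11]:
  j=5: false
  j=6: false
  j=7: false
  j=8: false
  j=9: false
  j=10: false
  j=11: false
No position in the window satisfies it → formula fails.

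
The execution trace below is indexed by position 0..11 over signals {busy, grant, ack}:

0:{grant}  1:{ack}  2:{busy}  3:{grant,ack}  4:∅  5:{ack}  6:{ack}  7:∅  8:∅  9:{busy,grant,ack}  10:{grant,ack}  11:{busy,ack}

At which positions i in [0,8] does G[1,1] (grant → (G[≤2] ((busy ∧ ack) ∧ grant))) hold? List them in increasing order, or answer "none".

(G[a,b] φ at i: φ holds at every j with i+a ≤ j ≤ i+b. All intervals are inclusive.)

Evaluate at each i in [0,8]:
  i=0: ✓ (all of [1,1])
  i=1: ✓ (all of [2,2])
  i=2: ✗ (fails at j=3)
  i=3: ✓ (all of [4,4])
  i=4: ✓ (all of [5,5])
  i=5: ✓ (all of [6,6])
  i=6: ✓ (all of [7,7])
  i=7: ✓ (all of [8,8])
  i=8: ✗ (fails at j=9)

0, 1, 3, 4, 5, 6, 7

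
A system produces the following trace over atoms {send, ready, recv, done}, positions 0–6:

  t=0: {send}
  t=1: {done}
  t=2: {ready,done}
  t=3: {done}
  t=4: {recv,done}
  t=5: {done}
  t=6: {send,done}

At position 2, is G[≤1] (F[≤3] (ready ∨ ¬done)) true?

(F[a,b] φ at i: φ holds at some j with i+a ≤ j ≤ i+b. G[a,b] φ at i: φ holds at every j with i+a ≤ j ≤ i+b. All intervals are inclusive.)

False

Check F[≤3] (ready ∨ ¬done) at every j in [2,3]:
  j=2: holds (witness at 2)
  j=3: fails (none in [3,6])
Fails at j=3 → formula fails.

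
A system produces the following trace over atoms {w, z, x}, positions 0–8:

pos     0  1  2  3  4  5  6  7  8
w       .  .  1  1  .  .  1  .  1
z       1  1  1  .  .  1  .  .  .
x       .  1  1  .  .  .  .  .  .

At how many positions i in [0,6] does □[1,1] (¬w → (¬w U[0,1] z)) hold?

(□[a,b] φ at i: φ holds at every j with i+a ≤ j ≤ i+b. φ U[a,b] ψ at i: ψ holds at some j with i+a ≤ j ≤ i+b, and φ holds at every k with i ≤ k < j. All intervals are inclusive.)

Evaluate at each i in [0,6]:
  i=0: ✓ (all of [1,1])
  i=1: ✓ (all of [2,2])
  i=2: ✓ (all of [3,3])
  i=3: ✓ (all of [4,4])
  i=4: ✓ (all of [5,5])
  i=5: ✓ (all of [6,6])
  i=6: ✗ (fails at j=7)
Positions where it holds: {0, 1, 2, 3, 4, 5} → 6.

6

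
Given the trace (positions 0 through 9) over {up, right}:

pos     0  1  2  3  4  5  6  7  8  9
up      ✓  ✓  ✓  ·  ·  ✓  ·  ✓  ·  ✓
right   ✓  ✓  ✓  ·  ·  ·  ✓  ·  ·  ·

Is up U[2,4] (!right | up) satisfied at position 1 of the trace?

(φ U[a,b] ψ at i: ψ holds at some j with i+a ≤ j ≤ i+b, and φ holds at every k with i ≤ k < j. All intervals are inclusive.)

Need some j in [3,5] with (!right | up), and up at every k in [1,j-1].
  j=3: (!right | up) holds; up holds at every k in [1,2] → satisfied.

True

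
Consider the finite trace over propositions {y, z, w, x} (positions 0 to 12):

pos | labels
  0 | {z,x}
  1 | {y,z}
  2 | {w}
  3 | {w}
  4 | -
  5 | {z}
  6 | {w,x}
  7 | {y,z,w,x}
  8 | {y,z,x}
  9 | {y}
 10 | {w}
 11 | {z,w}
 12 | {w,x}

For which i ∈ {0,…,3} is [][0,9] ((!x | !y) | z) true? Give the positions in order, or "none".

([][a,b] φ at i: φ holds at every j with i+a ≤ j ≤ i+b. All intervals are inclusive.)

Evaluate at each i in [0,3]:
  i=0: ✓ (all of [0,9])
  i=1: ✓ (all of [1,10])
  i=2: ✓ (all of [2,11])
  i=3: ✓ (all of [3,12])

0, 1, 2, 3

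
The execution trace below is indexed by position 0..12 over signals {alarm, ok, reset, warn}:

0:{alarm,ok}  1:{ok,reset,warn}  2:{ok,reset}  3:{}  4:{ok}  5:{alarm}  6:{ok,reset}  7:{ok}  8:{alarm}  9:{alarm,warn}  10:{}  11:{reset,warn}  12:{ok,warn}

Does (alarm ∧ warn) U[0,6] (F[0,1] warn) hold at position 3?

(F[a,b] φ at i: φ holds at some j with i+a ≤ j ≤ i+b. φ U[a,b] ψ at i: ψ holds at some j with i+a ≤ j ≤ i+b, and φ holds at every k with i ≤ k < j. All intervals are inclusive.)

Does not hold

Need some j in [3,9] with F[0,1] warn, and (alarm ∧ warn) at every k in [3,j-1].
  j=3: F[0,1] warn — fails (none in [3,4]).
  j=4: F[0,1] warn — fails (none in [4,5]).
  j=5: F[0,1] warn — fails (none in [5,6]).
  j=6: F[0,1] warn — fails (none in [6,7]).
  j=7: F[0,1] warn — fails (none in [7,8]).
  j=8: F[0,1] warn holds, but (alarm ∧ warn) fails at k=3 → not this j.
  j=9: F[0,1] warn holds, but (alarm ∧ warn) fails at k=3 → not this j.
No j in the window works → until fails.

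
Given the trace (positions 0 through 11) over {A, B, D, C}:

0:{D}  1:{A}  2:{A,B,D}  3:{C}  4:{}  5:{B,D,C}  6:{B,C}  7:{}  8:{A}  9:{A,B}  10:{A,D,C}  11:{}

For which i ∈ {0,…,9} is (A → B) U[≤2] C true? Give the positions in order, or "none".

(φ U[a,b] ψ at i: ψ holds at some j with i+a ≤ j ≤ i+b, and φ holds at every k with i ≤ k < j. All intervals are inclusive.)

Evaluate at each i in [0,9]:
  i=0: ✗ (no rhs in [0,2])
  i=1: ✗ (lhs fails at k=1 before rhs at j=3)
  i=2: ✓ (rhs at j=3; lhs holds on [2,2])
  i=3: ✓ (rhs at j=3)
  i=4: ✓ (rhs at j=5; lhs holds on [4,4])
  i=5: ✓ (rhs at j=5)
  i=6: ✓ (rhs at j=6)
  i=7: ✗ (no rhs in [7,9])
  i=8: ✗ (lhs fails at k=8 before rhs at j=10)
  i=9: ✓ (rhs at j=10; lhs holds on [9,9])

2, 3, 4, 5, 6, 9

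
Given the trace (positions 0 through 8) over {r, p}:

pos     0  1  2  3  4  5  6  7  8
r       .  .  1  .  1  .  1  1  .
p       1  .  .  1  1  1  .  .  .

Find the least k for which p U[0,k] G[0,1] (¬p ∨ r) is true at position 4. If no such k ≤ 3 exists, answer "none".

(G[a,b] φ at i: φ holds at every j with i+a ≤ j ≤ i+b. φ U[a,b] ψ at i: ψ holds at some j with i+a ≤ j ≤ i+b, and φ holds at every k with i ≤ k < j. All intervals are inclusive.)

Need earliest j ≥ 4 with G[0,1] (¬p ∨ r), and p at every k in [4,j-1].
  j=4: rhs fails.
  j=5: rhs fails.
  j=6: rhs holds; lhs holds on [4,5]. k = 2.

2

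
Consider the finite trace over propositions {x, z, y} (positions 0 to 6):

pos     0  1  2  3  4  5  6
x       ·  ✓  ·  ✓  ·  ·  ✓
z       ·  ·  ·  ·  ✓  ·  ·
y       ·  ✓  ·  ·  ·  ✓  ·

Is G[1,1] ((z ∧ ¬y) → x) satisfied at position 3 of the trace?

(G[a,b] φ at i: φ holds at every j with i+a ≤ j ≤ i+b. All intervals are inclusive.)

Does not hold

Check ((z ∧ ¬y) → x) at every j in [4,4]:
  j=4: antecedent true; consequent false → ✗
Fails at j=4 → formula fails.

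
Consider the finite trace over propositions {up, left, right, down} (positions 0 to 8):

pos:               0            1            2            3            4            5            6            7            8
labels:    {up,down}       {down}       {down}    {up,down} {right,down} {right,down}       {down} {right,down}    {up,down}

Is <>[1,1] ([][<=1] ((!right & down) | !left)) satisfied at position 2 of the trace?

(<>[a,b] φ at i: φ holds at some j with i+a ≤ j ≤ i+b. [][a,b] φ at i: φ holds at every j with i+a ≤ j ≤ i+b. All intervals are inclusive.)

Check [][<=1] ((!right & down) | !left) at each j in [3,3]:
  j=3: holds on [3,4]
Found at j=3 → formula holds.

Yes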